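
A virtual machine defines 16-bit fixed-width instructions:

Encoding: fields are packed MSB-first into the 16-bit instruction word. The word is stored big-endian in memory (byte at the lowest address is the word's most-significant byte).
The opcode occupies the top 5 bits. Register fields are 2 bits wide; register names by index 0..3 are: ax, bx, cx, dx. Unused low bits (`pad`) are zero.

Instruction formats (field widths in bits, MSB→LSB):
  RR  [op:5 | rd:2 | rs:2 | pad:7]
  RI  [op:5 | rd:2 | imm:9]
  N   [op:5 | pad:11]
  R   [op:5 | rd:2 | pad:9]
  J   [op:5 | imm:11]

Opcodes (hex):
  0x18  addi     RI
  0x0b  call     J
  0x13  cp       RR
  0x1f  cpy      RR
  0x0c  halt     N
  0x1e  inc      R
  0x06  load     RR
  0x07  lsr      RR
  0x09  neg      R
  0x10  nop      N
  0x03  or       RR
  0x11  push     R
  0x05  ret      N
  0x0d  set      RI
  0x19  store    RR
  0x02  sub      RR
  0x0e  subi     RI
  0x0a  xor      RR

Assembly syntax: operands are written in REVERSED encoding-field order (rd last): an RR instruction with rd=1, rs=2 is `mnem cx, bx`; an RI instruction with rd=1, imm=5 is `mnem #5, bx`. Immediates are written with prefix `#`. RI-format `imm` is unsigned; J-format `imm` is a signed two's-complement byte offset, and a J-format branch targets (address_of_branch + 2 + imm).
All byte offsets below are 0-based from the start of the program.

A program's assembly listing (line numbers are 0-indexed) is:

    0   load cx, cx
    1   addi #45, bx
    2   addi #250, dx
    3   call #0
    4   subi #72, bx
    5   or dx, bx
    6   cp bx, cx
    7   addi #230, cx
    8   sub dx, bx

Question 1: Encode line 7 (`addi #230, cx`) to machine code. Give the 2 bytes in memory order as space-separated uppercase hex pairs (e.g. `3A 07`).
line 7 (addi): pack op=0x18:5|rd=2:2|imm=230:9 = 0xc4e6; big→ c4 e6

C4 E6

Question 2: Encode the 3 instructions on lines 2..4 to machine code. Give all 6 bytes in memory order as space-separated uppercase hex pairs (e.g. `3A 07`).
C6 FA 58 00 72 48

2. addi fields op=0x18:5|rd=3:2|imm=250:9 → word c6fah → c6 fa
3. call fields op=0xb:5|imm=0:11 → word 5800h → 58 00
4. subi fields op=0xe:5|rd=1:2|imm=72:9 → word 7248h → 72 48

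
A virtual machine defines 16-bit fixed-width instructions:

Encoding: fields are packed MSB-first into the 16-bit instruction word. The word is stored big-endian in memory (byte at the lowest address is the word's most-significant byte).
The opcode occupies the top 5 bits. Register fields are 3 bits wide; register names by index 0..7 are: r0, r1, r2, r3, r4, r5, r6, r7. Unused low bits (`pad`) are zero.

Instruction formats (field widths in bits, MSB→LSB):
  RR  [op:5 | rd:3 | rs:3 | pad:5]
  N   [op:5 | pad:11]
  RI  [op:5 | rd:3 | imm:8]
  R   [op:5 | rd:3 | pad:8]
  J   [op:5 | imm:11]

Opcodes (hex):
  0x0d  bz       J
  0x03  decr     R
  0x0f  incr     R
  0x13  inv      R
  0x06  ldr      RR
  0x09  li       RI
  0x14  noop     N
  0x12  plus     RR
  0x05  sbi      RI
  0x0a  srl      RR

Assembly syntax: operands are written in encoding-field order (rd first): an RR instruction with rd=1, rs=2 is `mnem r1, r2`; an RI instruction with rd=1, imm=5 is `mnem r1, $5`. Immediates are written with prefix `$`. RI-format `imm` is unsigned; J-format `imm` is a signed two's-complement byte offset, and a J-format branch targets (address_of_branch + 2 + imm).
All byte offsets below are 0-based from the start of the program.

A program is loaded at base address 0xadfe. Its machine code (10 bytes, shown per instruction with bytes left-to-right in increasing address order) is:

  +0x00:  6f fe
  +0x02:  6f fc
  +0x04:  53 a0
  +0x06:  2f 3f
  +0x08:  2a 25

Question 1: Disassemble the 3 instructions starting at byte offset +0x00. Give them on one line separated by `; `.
bz $-2; bz $-4; srl r3, r5

+0x00: 6f fe ⇒ word 0x6ffe (big)
  opcode bits[15:11]=0xd: bz/J
  imm@[10:0]=0x7fe (s11→-2) ⇒ $-2
+0x02: 6f fc ⇒ word 0x6ffc (big)
  opcode bits[15:11]=0xd: bz/J
  imm@[10:0]=0x7fc (s11→-4) ⇒ $-4
+0x04: 53 a0 ⇒ word 0x53a0 (big)
  opcode bits[15:11]=0xa: srl/RR
  rd@[10:8]=0x3 ⇒ r3
  rs@[7:5]=0x5 ⇒ r5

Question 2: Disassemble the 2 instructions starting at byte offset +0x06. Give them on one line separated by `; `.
@+06  big-endian(2f 3f) = 0x2f3f
  op=0x2f3f>>11=0x5 ⇒ sbi (RI)
  [10:8] rd=7 = r7
  [7:0] imm=63 = $63
@+08  big-endian(2a 25) = 0x2a25
  op=0x2a25>>11=0x5 ⇒ sbi (RI)
  [10:8] rd=2 = r2
  [7:0] imm=37 = $37

sbi r7, $63; sbi r2, $37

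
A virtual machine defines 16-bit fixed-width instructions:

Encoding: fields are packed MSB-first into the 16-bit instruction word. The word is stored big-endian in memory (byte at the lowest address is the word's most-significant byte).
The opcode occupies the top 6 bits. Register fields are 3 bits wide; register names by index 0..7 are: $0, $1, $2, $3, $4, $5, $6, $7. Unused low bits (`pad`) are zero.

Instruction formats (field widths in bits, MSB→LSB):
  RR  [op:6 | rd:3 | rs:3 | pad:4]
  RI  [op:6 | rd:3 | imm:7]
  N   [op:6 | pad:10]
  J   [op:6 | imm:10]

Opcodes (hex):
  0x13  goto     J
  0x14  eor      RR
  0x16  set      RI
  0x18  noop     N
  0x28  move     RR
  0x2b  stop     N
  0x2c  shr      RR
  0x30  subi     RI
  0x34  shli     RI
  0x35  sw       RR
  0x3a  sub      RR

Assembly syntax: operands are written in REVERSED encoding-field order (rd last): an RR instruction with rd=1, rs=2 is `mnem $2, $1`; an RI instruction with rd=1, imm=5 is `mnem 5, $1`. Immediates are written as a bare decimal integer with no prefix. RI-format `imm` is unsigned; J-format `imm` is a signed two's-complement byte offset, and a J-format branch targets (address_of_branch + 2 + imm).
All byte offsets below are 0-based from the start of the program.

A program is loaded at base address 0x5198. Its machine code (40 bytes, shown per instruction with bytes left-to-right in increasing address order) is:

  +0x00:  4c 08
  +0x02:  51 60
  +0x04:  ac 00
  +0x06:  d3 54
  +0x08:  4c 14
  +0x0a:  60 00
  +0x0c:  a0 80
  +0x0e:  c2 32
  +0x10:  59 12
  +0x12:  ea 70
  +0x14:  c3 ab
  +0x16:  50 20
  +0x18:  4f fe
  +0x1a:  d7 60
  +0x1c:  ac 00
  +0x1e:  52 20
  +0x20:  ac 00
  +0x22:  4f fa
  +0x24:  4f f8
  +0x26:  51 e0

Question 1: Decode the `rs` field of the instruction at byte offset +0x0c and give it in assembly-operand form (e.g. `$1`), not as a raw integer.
off 0x0c: read a0 80 as big → 0xa080
  top 6b → 0x28 → move [RR]
  rd: (w>>7)&0x7=0x1 → $1
  rs: (w>>4)&0x7=0x0 → $0

$0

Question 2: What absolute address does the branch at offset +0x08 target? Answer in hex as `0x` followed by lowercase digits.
0x51b6

off 0x08: read 4c 14 as big → 0x4c14
  top 6b → 0x13 → goto [J]
  [9:0] imm=20 = 20
  target = base 0x5198 + off 0x08 + 2 + imm 20 = 0x51b6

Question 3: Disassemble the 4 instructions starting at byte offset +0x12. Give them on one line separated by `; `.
@+12  big-endian(ea 70) = 0xea70
  top 6b → 0x3a → sub [RR]
  rd: (w>>7)&0x7=0x4 → $4
  rs: (w>>4)&0x7=0x7 → $7
@+14  big-endian(c3 ab) = 0xc3ab
  top 6b → 0x30 → subi [RI]
  rd: (w>>7)&0x7=0x7 → $7
  imm: (w>>0)&0x7f=0x2b → 43
@+16  big-endian(50 20) = 0x5020
  top 6b → 0x14 → eor [RR]
  rd: (w>>7)&0x7=0x0 → $0
  rs: (w>>4)&0x7=0x2 → $2
@+18  big-endian(4f fe) = 0x4ffe
  top 6b → 0x13 → goto [J]
  imm: (w>>0)&0x3ff=0x3fe (s10→-2) → -2

sub $7, $4; subi 43, $7; eor $2, $0; goto -2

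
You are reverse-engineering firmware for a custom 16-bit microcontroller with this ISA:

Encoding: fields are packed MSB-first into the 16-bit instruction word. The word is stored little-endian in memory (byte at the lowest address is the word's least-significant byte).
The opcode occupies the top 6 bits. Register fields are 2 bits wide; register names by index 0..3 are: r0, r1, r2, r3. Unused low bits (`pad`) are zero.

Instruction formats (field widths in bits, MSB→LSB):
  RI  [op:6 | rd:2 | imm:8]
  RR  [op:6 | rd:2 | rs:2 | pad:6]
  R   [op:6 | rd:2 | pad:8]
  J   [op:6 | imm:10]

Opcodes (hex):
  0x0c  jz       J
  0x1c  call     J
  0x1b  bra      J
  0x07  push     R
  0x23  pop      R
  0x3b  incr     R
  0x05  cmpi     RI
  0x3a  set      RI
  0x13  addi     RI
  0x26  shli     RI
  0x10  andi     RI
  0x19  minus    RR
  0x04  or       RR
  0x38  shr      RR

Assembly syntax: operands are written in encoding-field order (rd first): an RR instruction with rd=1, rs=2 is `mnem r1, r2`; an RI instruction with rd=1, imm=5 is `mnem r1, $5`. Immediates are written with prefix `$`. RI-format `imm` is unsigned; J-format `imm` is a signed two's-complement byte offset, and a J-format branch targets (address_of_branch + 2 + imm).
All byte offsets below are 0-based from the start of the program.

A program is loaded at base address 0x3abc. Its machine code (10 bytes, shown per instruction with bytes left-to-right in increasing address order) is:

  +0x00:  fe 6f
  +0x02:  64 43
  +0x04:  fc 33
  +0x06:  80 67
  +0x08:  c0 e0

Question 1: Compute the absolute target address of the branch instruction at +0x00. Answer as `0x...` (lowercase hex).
+0x00: fe 6f ⇒ word 0x6ffe (little)
  op=0x6ffe>>10=0x1b ⇒ bra (J)
  [9:0] imm=1022 (s10→-2) = $-2
  target = base 0x3abc + off 0x00 + 2 + imm -2 = 0x3abc

0x3abc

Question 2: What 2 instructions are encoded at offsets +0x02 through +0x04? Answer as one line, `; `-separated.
@+02  little-endian(64 43) = 0x4364
  opcode bits[15:10]=0x10: andi/RI
  [9:8] rd=3 = r3
  [7:0] imm=100 = $100
@+04  little-endian(fc 33) = 0x33fc
  opcode bits[15:10]=0xc: jz/J
  [9:0] imm=1020 (s10→-4) = $-4

andi r3, $100; jz $-4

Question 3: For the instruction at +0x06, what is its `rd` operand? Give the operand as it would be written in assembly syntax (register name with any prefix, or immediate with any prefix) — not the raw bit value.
off 0x06: read 80 67 as little → 0x6780
  op=0x6780>>10=0x19 ⇒ minus (RR)
  [9:8] rd=3 = r3
  [7:6] rs=2 = r2

r3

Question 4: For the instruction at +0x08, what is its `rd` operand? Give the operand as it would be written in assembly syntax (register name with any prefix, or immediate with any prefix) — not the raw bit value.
r0

off 0x08: read c0 e0 as little → 0xe0c0
  top 6b → 0x38 → shr [RR]
  [9:8] rd=0 = r0
  [7:6] rs=3 = r3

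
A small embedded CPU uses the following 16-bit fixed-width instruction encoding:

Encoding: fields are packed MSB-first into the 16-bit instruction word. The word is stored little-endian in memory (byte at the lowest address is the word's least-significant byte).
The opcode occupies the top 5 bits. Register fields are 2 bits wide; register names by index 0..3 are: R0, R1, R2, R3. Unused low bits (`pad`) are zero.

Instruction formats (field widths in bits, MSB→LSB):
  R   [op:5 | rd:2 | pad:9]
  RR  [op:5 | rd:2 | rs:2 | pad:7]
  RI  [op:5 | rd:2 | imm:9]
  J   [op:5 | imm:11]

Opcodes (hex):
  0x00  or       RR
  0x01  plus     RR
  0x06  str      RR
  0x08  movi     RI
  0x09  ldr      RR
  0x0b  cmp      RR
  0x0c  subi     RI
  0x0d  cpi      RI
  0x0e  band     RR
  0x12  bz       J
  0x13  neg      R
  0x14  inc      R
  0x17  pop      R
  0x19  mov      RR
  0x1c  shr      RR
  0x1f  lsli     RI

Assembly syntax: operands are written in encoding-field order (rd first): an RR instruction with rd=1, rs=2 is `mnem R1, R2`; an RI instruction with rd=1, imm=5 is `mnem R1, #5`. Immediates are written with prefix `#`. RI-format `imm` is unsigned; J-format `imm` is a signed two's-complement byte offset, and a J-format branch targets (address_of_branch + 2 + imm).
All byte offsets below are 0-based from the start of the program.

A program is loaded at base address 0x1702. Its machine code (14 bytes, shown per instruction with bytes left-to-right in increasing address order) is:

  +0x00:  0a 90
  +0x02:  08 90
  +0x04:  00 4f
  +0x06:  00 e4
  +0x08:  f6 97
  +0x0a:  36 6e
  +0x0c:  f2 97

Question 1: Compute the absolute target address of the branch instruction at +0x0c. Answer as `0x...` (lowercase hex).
0x1702

+0x0c: f2 97 ⇒ word 0x97f2 (little)
  opcode bits[15:11]=0x12: bz/J
  [10:0] imm=2034 (s11→-14) = #-14
  target = base 0x1702 + off 0x0c + 2 + imm -14 = 0x1702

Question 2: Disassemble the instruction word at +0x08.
bz #-10

[08] f6 97 → 0x97f6
  op=0x97f6>>11=0x12 ⇒ bz (J)
  imm@[10:0]=0x7f6 (s11→-10) ⇒ #-10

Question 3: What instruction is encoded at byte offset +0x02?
bz #8

[02] 08 90 → 0x9008
  opcode bits[15:11]=0x12: bz/J
  imm: (w>>0)&0x7ff=0x8 → #8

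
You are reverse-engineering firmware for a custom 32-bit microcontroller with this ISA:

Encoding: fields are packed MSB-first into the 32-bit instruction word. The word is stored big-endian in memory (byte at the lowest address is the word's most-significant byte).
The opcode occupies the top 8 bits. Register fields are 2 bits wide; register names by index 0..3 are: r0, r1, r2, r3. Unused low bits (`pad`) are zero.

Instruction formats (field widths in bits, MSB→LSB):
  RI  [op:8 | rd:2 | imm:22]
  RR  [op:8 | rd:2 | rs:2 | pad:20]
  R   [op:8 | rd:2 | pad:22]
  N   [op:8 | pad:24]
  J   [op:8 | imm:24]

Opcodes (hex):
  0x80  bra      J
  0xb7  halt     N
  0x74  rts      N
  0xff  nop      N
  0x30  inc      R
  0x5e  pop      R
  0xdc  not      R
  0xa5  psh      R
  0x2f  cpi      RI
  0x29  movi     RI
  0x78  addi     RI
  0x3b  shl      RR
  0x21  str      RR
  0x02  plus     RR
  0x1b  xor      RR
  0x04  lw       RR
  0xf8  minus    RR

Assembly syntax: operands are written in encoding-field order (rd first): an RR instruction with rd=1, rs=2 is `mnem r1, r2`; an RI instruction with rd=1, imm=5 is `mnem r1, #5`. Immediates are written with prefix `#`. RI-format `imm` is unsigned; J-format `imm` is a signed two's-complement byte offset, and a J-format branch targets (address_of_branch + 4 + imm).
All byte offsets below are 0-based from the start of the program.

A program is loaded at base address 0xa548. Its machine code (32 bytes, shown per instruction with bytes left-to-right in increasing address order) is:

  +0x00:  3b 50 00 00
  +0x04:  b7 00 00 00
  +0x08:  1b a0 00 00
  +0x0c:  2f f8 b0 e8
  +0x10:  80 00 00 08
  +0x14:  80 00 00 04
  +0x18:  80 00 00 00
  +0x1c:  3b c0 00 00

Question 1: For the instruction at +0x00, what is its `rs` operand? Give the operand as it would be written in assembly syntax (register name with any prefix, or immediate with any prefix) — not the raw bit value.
r1

@+00  big-endian(3b 50 00 00) = 0x3b500000
  opcode bits[31:24]=0x3b: shl/RR
  [23:22] rd=1 = r1
  [21:20] rs=1 = r1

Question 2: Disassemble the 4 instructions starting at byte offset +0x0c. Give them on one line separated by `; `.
cpi r3, #3715304; bra #8; bra #4; bra #0

@+0c  big-endian(2f f8 b0 e8) = 0x2ff8b0e8
  op=0x2ff8b0e8>>24=0x2f ⇒ cpi (RI)
  rd@[23:22]=0x3 ⇒ r3
  imm@[21:0]=0x38b0e8 ⇒ #3715304
@+10  big-endian(80 00 00 08) = 0x80000008
  op=0x80000008>>24=0x80 ⇒ bra (J)
  imm@[23:0]=0x8 ⇒ #8
@+14  big-endian(80 00 00 04) = 0x80000004
  op=0x80000004>>24=0x80 ⇒ bra (J)
  imm@[23:0]=0x4 ⇒ #4
@+18  big-endian(80 00 00 00) = 0x80000000
  op=0x80000000>>24=0x80 ⇒ bra (J)
  imm@[23:0]=0x0 ⇒ #0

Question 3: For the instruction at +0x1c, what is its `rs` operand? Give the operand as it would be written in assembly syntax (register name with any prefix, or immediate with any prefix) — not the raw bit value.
r0

off 0x1c: read 3b c0 00 00 as big → 0x3bc00000
  top 8b → 0x3b → shl [RR]
  rd: (w>>22)&0x3=0x3 → r3
  rs: (w>>20)&0x3=0x0 → r0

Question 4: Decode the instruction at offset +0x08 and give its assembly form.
xor r2, r2

[08] 1b a0 00 00 → 0x1ba00000
  top 8b → 0x1b → xor [RR]
  rd@[23:22]=0x2 ⇒ r2
  rs@[21:20]=0x2 ⇒ r2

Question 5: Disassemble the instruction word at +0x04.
halt

+0x04: b7 00 00 00 ⇒ word 0xb7000000 (big)
  top 8b → 0xb7 → halt [N]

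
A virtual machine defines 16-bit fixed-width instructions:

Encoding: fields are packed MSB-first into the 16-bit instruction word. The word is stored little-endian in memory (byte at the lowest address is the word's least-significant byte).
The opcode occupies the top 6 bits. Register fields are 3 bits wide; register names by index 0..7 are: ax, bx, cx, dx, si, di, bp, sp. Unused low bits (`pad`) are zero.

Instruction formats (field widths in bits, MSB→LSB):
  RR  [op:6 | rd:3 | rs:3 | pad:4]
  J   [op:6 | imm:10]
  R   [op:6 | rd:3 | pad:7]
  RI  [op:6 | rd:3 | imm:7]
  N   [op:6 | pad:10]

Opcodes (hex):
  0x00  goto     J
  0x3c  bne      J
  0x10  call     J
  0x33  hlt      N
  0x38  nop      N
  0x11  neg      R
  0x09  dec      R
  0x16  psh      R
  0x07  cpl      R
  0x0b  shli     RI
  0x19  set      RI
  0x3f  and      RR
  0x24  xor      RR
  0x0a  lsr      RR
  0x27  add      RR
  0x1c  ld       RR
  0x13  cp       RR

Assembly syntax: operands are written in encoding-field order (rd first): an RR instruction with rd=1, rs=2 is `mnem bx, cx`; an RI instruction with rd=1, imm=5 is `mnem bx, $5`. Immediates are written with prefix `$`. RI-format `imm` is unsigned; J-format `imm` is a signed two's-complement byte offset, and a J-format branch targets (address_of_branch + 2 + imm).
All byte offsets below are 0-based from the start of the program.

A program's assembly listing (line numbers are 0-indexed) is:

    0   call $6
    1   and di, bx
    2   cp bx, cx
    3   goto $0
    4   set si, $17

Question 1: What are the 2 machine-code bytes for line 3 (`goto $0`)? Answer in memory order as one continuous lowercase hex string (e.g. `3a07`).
0000

3. goto fields op=0x0:6|imm=0:10 → word 0000h → 00 00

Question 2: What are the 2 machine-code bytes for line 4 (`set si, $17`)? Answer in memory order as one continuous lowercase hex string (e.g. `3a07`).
1166

4. set fields op=0x19:6|rd=4:3|imm=17:7 → word 6611h → 11 66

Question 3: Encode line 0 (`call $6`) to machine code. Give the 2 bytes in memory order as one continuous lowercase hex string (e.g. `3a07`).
0640

L0: call op=0x10:6|imm=6:10 ⇒ 0x4006 ⇒ little 06 40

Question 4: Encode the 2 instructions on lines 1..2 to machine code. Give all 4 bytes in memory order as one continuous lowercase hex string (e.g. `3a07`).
90fea04c

line 1 (and): pack op=0x3f:6|rd=5:3|rs=1:3|pad=0:4 = 0xfe90; little→ 90 fe
line 2 (cp): pack op=0x13:6|rd=1:3|rs=2:3|pad=0:4 = 0x4ca0; little→ a0 4c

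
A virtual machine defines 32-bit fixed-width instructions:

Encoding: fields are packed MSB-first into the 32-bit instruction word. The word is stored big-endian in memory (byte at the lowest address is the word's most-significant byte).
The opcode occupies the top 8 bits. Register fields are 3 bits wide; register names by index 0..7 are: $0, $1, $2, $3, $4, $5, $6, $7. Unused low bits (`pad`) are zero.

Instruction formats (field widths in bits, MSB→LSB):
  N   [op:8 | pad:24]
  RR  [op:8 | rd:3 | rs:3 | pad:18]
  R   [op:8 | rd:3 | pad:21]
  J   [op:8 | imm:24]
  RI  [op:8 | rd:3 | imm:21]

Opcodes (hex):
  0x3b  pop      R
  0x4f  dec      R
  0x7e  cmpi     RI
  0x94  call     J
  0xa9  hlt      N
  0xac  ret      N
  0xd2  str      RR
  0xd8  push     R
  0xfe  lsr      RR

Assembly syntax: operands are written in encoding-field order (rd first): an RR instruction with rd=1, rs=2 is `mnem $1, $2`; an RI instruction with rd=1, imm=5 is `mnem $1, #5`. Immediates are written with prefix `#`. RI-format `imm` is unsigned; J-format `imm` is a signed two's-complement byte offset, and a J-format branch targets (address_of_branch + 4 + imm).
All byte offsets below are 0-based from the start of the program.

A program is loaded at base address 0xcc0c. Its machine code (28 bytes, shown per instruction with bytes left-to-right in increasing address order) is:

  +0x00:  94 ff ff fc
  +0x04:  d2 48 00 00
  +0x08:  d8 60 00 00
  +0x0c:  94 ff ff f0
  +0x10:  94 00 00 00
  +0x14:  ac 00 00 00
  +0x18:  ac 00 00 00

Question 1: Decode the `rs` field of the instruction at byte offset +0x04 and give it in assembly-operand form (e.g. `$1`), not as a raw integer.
off 0x04: read d2 48 00 00 as big → 0xd2480000
  top 8b → 0xd2 → str [RR]
  rd@[23:21]=0x2 ⇒ $2
  rs@[20:18]=0x2 ⇒ $2

$2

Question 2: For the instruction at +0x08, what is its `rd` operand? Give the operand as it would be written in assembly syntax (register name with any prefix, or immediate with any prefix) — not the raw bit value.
$3

off 0x08: read d8 60 00 00 as big → 0xd8600000
  op=0xd8600000>>24=0xd8 ⇒ push (R)
  rd: (w>>21)&0x7=0x3 → $3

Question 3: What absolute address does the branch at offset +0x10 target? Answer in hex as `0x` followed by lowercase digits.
0xcc20

off 0x10: read 94 00 00 00 as big → 0x94000000
  opcode bits[31:24]=0x94: call/J
  imm@[23:0]=0x0 ⇒ #0
  target = base 0xcc0c + off 0x10 + 4 + imm 0 = 0xcc20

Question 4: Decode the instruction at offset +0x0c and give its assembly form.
call #-16

+0x0c: 94 ff ff f0 ⇒ word 0x94fffff0 (big)
  opcode bits[31:24]=0x94: call/J
  [23:0] imm=16777200 (s24→-16) = #-16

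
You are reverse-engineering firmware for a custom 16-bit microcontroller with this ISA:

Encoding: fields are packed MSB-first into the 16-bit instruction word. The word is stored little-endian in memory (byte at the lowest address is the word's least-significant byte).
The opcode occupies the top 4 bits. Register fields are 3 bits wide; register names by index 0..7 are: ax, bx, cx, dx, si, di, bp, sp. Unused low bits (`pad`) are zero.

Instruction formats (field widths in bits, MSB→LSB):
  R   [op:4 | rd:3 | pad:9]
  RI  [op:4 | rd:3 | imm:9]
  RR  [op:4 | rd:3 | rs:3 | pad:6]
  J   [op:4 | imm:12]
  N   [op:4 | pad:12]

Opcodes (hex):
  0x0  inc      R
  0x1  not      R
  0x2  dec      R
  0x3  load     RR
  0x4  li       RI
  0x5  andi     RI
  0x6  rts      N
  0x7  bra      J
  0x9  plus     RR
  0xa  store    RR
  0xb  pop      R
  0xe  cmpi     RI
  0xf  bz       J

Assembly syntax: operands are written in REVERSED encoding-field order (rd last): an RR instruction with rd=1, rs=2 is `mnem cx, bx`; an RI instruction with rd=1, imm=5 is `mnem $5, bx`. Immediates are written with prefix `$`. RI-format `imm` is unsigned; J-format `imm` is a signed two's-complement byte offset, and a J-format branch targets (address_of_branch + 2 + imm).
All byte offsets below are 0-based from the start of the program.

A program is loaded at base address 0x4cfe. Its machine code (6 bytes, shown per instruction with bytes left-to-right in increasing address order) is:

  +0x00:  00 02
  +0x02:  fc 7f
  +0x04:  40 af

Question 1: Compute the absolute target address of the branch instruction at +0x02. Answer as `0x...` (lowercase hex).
0x4cfe

[02] fc 7f → 0x7ffc
  opcode bits[15:12]=0x7: bra/J
  [11:0] imm=4092 (s12→-4) = $-4
  target = base 0x4cfe + off 0x02 + 2 + imm -4 = 0x4cfe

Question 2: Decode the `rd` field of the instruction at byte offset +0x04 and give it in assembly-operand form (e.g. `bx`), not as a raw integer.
sp

[04] 40 af → 0xaf40
  op=0xaf40>>12=0xa ⇒ store (RR)
  rd@[11:9]=0x7 ⇒ sp
  rs@[8:6]=0x5 ⇒ di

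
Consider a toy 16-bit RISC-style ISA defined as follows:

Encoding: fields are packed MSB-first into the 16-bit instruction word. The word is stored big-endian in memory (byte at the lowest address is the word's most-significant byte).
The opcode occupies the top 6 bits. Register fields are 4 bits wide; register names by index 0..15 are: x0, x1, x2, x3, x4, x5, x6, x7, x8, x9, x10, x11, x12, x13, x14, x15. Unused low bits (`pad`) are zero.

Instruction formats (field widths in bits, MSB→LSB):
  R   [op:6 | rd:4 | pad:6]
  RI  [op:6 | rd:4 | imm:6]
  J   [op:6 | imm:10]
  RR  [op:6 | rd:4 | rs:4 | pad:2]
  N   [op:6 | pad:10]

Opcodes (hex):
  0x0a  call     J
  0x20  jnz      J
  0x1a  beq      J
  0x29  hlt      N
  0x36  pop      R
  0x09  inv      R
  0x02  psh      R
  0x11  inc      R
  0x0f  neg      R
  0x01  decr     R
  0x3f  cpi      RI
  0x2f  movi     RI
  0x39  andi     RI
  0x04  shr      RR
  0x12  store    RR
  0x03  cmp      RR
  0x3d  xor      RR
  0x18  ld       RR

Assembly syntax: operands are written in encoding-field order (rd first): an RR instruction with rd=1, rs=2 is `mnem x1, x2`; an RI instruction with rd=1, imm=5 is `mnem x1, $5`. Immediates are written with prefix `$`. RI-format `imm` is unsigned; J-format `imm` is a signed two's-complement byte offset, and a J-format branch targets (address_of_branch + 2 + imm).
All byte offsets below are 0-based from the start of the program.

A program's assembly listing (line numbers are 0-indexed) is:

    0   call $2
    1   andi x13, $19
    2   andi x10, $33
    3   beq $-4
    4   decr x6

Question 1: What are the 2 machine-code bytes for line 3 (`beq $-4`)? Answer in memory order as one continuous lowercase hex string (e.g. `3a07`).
6bfc

L3: beq op=0x1a:6|imm=-4:10 ⇒ 0x6bfc ⇒ big 6b fc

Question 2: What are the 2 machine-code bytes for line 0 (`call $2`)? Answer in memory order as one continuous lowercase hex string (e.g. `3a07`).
L0: call op=0xa:6|imm=2:10 ⇒ 0x2802 ⇒ big 28 02

2802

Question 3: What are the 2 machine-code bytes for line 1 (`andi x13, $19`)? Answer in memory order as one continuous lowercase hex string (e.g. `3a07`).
e753

1. andi fields op=0x39:6|rd=13:4|imm=19:6 → word e753h → e7 53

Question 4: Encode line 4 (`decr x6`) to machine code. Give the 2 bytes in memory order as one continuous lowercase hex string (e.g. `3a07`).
0580

4. decr fields op=0x1:6|rd=6:4|pad=0:6 → word 0580h → 05 80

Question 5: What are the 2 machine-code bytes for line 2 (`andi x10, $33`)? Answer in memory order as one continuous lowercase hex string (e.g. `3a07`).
2. andi fields op=0x39:6|rd=10:4|imm=33:6 → word e6a1h → e6 a1

e6a1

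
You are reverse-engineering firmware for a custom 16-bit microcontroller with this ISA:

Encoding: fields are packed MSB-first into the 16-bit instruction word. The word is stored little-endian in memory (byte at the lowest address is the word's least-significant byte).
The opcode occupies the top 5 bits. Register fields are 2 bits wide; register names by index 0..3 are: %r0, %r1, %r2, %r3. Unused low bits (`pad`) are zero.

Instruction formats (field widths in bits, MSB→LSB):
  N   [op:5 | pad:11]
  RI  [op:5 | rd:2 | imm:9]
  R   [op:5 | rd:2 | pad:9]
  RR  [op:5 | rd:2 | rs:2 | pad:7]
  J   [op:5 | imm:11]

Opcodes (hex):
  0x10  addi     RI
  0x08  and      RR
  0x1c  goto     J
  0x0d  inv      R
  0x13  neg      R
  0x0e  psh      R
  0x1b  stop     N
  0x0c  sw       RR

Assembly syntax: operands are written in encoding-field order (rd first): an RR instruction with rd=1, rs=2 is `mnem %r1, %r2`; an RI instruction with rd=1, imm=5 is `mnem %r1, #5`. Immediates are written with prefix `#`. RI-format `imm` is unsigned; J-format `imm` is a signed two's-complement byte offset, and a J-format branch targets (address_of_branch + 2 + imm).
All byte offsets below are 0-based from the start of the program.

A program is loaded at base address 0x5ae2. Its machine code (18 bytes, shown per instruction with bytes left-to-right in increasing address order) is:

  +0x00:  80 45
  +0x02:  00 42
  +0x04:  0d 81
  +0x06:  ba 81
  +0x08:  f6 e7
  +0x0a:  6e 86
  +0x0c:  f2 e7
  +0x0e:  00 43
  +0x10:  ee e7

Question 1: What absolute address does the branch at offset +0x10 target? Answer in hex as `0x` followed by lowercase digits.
[10] ee e7 → 0xe7ee
  opcode bits[15:11]=0x1c: goto/J
  imm@[10:0]=0x7ee (s11→-18) ⇒ #-18
  target = base 0x5ae2 + off 0x10 + 2 + imm -18 = 0x5ae2

0x5ae2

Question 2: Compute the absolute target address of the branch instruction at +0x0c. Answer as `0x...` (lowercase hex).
+0x0c: f2 e7 ⇒ word 0xe7f2 (little)
  opcode bits[15:11]=0x1c: goto/J
  imm: (w>>0)&0x7ff=0x7f2 (s11→-14) → #-14
  target = base 0x5ae2 + off 0x0c + 2 + imm -14 = 0x5ae2

0x5ae2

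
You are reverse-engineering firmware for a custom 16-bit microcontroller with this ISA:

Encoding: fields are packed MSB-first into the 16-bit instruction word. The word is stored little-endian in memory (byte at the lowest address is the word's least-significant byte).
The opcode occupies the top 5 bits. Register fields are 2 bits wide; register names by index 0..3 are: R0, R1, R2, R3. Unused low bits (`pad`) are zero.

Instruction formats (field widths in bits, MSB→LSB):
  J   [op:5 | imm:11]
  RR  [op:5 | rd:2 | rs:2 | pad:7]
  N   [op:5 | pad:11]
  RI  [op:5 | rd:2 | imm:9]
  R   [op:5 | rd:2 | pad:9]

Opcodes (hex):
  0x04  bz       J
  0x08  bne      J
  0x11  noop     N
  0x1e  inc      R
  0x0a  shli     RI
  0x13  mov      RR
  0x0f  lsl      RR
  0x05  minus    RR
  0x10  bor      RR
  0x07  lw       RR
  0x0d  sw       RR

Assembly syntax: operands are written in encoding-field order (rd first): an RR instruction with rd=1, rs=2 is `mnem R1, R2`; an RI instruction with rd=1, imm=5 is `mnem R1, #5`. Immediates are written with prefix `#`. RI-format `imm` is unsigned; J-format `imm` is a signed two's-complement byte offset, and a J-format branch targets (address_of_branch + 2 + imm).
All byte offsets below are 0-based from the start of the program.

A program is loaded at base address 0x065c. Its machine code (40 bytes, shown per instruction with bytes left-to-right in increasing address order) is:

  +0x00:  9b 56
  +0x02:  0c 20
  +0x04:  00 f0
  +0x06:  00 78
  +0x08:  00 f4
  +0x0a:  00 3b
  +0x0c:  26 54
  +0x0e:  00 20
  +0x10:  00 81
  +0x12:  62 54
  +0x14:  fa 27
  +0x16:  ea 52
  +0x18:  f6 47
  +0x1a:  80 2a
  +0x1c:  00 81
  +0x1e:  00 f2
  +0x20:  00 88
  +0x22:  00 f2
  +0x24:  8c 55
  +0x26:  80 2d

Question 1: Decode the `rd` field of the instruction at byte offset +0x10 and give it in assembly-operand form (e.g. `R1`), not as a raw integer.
[10] 00 81 → 0x8100
  top 5b → 0x10 → bor [RR]
  [10:9] rd=0 = R0
  [8:7] rs=2 = R2

R0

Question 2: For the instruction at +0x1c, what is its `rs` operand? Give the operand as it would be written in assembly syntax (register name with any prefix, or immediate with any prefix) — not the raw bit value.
R2

[1c] 00 81 → 0x8100
  op=0x8100>>11=0x10 ⇒ bor (RR)
  rd: (w>>9)&0x3=0x0 → R0
  rs: (w>>7)&0x3=0x2 → R2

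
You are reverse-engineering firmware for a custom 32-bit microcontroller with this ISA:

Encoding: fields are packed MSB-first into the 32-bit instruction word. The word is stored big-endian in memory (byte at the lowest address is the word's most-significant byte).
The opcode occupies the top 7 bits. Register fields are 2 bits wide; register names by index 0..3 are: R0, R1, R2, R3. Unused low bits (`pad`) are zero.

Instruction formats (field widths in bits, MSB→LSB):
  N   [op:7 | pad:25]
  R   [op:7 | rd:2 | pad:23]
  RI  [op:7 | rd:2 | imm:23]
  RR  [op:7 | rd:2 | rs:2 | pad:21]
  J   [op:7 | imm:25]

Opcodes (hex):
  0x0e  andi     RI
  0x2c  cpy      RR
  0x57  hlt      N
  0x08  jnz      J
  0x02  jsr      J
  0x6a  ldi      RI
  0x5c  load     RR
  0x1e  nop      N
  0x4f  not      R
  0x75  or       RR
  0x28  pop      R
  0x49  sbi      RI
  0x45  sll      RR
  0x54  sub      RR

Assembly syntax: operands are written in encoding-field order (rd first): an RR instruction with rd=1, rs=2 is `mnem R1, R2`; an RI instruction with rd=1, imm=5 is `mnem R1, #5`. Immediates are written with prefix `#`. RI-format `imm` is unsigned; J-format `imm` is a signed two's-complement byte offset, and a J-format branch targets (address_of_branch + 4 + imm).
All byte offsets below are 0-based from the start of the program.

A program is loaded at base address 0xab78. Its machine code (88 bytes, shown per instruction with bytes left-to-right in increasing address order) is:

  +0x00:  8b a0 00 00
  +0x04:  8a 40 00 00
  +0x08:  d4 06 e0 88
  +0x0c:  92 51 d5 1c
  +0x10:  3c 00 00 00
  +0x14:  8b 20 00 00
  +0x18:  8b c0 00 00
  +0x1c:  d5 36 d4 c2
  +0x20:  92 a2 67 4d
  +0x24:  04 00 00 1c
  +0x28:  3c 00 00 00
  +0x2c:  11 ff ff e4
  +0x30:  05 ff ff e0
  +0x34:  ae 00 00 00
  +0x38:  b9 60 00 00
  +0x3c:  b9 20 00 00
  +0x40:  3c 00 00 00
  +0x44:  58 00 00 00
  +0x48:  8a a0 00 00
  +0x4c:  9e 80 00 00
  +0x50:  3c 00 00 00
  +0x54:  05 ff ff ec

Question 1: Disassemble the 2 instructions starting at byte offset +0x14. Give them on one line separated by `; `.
off 0x14: read 8b 20 00 00 as big → 0x8b200000
  op=0x8b200000>>25=0x45 ⇒ sll (RR)
  rd@[24:23]=0x2 ⇒ R2
  rs@[22:21]=0x1 ⇒ R1
off 0x18: read 8b c0 00 00 as big → 0x8bc00000
  op=0x8bc00000>>25=0x45 ⇒ sll (RR)
  rd@[24:23]=0x3 ⇒ R3
  rs@[22:21]=0x2 ⇒ R2

sll R2, R1; sll R3, R2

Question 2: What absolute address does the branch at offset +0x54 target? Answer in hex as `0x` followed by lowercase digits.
0xabbc

@+54  big-endian(05 ff ff ec) = 0x05ffffec
  op=0x05ffffec>>25=0x2 ⇒ jsr (J)
  imm@[24:0]=0x1ffffec (s25→-20) ⇒ #-20
  target = base 0xab78 + off 0x54 + 4 + imm -20 = 0xabbc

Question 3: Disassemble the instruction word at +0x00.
[00] 8b a0 00 00 → 0x8ba00000
  top 7b → 0x45 → sll [RR]
  rd: (w>>23)&0x3=0x3 → R3
  rs: (w>>21)&0x3=0x1 → R1

sll R3, R1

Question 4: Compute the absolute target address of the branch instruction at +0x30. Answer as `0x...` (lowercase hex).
0xab8c

[30] 05 ff ff e0 → 0x05ffffe0
  top 7b → 0x2 → jsr [J]
  imm@[24:0]=0x1ffffe0 (s25→-32) ⇒ #-32
  target = base 0xab78 + off 0x30 + 4 + imm -32 = 0xab8c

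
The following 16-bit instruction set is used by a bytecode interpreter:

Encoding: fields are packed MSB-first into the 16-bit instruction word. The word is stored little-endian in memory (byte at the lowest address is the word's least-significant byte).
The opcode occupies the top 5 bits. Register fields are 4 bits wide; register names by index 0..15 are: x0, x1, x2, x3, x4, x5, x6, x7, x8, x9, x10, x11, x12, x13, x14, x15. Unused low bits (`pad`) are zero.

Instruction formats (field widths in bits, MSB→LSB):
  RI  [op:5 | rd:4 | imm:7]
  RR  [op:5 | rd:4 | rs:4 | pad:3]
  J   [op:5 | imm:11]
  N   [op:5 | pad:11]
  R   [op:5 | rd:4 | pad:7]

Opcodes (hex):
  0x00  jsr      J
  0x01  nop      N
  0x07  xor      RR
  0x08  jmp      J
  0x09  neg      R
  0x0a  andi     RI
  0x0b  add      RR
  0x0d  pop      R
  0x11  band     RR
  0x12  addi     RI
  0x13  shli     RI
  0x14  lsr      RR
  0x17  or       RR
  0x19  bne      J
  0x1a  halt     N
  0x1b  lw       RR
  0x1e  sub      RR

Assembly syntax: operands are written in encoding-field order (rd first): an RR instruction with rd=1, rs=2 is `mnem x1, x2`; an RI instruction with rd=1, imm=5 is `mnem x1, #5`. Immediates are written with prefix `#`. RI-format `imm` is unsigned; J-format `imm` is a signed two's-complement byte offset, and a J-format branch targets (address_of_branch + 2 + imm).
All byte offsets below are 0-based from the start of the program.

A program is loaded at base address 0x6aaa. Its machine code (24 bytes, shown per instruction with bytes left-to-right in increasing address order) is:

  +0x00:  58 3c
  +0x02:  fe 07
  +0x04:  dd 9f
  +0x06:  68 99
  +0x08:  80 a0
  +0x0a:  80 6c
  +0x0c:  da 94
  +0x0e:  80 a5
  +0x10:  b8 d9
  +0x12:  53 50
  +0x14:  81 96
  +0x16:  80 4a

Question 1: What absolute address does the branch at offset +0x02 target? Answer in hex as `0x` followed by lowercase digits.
+0x02: fe 07 ⇒ word 0x07fe (little)
  opcode bits[15:11]=0x0: jsr/J
  imm@[10:0]=0x7fe (s11→-2) ⇒ #-2
  target = base 0x6aaa + off 0x02 + 2 + imm -2 = 0x6aac

0x6aac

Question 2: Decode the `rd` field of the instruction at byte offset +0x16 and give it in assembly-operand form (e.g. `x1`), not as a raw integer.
+0x16: 80 4a ⇒ word 0x4a80 (little)
  top 5b → 0x9 → neg [R]
  rd: (w>>7)&0xf=0x5 → x5

x5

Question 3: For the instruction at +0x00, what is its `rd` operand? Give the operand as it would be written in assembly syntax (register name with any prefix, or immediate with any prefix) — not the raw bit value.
off 0x00: read 58 3c as little → 0x3c58
  opcode bits[15:11]=0x7: xor/RR
  rd: (w>>7)&0xf=0x8 → x8
  rs: (w>>3)&0xf=0xb → x11

x8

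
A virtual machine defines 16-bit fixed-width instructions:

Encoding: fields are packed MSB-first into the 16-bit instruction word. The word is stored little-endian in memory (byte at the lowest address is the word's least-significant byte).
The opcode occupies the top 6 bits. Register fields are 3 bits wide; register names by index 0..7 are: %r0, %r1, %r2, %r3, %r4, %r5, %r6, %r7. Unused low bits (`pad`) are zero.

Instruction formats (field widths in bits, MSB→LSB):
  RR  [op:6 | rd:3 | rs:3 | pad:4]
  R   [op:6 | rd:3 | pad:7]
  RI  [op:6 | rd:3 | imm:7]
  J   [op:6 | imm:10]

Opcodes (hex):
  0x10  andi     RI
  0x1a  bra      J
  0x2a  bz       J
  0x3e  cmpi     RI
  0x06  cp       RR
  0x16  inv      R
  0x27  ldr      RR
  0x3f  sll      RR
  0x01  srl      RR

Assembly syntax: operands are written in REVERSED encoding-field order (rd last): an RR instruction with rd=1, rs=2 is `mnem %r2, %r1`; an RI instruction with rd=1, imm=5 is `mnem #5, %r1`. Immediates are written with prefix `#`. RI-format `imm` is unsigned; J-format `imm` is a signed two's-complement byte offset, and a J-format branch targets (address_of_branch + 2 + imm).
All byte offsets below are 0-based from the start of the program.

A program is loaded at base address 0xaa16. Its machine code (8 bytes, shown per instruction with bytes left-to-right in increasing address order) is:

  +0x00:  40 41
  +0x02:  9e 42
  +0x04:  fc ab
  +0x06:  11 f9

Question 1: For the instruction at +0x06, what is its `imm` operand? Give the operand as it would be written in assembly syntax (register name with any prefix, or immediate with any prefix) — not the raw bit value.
+0x06: 11 f9 ⇒ word 0xf911 (little)
  opcode bits[15:10]=0x3e: cmpi/RI
  rd@[9:7]=0x2 ⇒ %r2
  imm@[6:0]=0x11 ⇒ #17

#17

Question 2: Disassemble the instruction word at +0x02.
andi #30, %r5

+0x02: 9e 42 ⇒ word 0x429e (little)
  op=0x429e>>10=0x10 ⇒ andi (RI)
  rd: (w>>7)&0x7=0x5 → %r5
  imm: (w>>0)&0x7f=0x1e → #30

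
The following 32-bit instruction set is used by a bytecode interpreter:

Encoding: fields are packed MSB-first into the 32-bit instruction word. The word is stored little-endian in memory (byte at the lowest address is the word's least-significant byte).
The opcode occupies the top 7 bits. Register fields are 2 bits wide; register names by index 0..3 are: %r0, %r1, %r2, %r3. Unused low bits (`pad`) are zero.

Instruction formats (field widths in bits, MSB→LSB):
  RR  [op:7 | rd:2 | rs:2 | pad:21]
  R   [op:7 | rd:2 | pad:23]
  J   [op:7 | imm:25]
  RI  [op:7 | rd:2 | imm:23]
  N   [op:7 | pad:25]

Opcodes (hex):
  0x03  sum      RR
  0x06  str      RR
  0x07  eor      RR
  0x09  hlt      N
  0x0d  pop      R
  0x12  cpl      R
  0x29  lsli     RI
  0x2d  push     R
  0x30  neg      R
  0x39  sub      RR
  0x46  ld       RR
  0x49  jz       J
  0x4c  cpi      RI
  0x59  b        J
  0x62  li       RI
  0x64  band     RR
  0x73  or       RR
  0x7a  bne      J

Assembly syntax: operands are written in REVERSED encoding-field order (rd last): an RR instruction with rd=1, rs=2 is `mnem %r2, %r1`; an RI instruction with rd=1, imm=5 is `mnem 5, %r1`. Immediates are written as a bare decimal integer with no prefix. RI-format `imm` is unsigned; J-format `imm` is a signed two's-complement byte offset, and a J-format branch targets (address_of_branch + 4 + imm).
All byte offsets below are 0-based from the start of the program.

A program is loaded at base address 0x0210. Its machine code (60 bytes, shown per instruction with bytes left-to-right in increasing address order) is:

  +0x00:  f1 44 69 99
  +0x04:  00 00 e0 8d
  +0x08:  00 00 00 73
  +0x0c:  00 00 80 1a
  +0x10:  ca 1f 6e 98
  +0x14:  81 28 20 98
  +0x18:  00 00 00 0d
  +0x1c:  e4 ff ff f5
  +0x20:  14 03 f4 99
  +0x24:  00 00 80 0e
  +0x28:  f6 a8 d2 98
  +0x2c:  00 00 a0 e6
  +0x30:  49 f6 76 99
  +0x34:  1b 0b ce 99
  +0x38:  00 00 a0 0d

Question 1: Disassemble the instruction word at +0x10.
@+10  little-endian(ca 1f 6e 98) = 0x986e1fca
  top 7b → 0x4c → cpi [RI]
  [24:23] rd=0 = %r0
  [22:0] imm=7217098 = 7217098

cpi 7217098, %r0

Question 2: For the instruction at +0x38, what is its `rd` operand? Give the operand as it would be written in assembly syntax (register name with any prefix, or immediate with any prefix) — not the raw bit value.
%r3

off 0x38: read 00 00 a0 0d as little → 0x0da00000
  opcode bits[31:25]=0x6: str/RR
  rd@[24:23]=0x3 ⇒ %r3
  rs@[22:21]=0x1 ⇒ %r1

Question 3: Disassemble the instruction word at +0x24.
eor %r0, %r1

@+24  little-endian(00 00 80 0e) = 0x0e800000
  opcode bits[31:25]=0x7: eor/RR
  rd: (w>>23)&0x3=0x1 → %r1
  rs: (w>>21)&0x3=0x0 → %r0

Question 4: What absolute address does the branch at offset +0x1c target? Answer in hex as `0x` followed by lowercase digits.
0x0214

[1c] e4 ff ff f5 → 0xf5ffffe4
  opcode bits[31:25]=0x7a: bne/J
  [24:0] imm=33554404 (s25→-28) = -28
  target = base 0x0210 + off 0x1c + 4 + imm -28 = 0x0214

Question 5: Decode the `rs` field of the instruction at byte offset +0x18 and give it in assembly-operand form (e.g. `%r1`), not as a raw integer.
@+18  little-endian(00 00 00 0d) = 0x0d000000
  top 7b → 0x6 → str [RR]
  [24:23] rd=2 = %r2
  [22:21] rs=0 = %r0

%r0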